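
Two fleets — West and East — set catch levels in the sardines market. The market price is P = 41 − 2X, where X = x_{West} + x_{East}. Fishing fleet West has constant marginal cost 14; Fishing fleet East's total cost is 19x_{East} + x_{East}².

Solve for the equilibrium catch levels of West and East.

Fishing fleet West's profit: π = x_{West}(41 − 2(x_{West} + x_{East})) − 14x_{West}.
∂π/∂x_{West} = 27 − 4x_{West} − 2x_{East} = 0, so x_{West} = 6.75 − 0.5x_{East}.
For East: ∂π/∂x_{East} = 22 − 6x_{East} − 2x_{West} = 0 ⇒ x_{East} = 11/3 − (1/3)x_{West}.
Solving the two reaction functions simultaneously: (1 − (−0.5)(−1/3))x_{West} = 6.75 − 0.5·(11/3), so (5/6)x_{West} = 59/12 and x_{West} = 5.9.
Then x_{East} = 11/3 − (1/3)·5.9 = 1.7.

5.9, 1.7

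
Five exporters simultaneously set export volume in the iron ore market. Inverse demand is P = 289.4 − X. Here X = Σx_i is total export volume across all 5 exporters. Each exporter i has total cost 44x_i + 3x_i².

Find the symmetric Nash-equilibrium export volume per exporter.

A representative exporter's profit is π_i = x_i(289.4 − X) − 44x_i − 3x_i², with X = x_i + Σ_{j≠i} x_j.
First-order condition: 245.4 − 8x_i − Σ_{j≠i} x_j = 0.
With identical exporters, set every x_j = x: then 245.4 − 8x − 4x = 0, i.e. x = 245.4/12 = 20.45.

20.45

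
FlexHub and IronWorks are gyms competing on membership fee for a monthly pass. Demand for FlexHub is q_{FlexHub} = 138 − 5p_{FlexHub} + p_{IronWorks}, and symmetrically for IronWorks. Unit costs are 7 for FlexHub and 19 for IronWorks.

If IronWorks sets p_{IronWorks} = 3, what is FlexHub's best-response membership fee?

17.6

FlexHub's profit: π = (p_{FlexHub} − 7)(138 − 5p_{FlexHub} + p_{IronWorks}).
∂π/∂p_{FlexHub} = 173 − 10p_{FlexHub} + p_{IronWorks} = 0 ⇒ p_{FlexHub} = 17.3 + 0.1p_{IronWorks}.
At p_{IronWorks} = 3: p_{FlexHub} = 17.3 + 0.1·3 = 17.6.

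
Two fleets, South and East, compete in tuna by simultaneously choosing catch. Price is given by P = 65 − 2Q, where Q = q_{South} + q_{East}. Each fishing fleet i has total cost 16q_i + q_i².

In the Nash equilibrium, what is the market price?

40.5

Fishing fleet South's profit: π = q_{South}(65 − 2(q_{South} + q_{East})) − 16q_{South} − q_{South}².
∂π/∂q_{South} = 49 − 6q_{South} − 2q_{East} = 0, so q_{South} = 49/6 − (1/3)q_{East}.
Setting q_{South} = q_{East} in the reaction function: q_{South} = 49/6 − (1/3)q_{South}, so q_{South} = (49/6) / (4/3) = 6.125.
Equilibrium price: P = 65 − 2·12.25 = 40.5.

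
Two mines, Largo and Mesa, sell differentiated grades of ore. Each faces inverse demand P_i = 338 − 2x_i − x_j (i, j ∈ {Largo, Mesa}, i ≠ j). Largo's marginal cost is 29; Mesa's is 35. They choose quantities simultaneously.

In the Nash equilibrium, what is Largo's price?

Mine Largo's profit: π = x_{Largo}(338 − 2x_{Largo} − x_{Mesa}) − 29x_{Largo}.
∂π/∂x_{Largo} = 309 − 4x_{Largo} − x_{Mesa} = 0 ⇒ x_{Largo} = 77.25 − 0.25x_{Mesa}.
Similarly x_{Mesa} = 75.75 − 0.25x_{Largo}.
Substituting the second reaction function into the first: x_{Largo} = 77.25 − 0.25(75.75 − 0.25x_{Largo}), which gives 0.9375x_{Largo} = 58.3125 ⇒ x_{Largo} = 62.2.
Then x_{Mesa} = 75.75 − 0.25·62.2 = 60.2.
P_{Largo} = 338 − 2·62.2 − 60.2 = 153.4.

153.4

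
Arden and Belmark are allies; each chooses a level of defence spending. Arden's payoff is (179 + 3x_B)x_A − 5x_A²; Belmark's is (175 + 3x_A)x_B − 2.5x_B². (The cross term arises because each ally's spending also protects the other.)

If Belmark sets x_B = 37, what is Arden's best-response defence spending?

Expanding Arden's payoff: 179x_A + 3x_Bx_A − 5x_A².
∂π/∂x_A = 179 + 3x_B − 10x_A = 0, so x_A = 17.9 + 0.3x_B.
At x_B = 37: x_A = 17.9 + 0.3·37 = 29.

29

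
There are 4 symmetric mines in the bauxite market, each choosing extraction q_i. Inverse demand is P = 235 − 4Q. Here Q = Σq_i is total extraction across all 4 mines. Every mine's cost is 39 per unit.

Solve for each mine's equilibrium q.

A representative mine's profit is π_i = q_i(235 − 4Q) − 39q_i, with Q = q_i + Σ_{j≠i} q_j.
First-order condition: 196 − 8q_i − 4Σ_{j≠i} q_j = 0.
Imposing symmetry (q_j = q for all j) turns Σ_{j≠i} q_j into 3q, so 196 = 20q and q = 9.8.

9.8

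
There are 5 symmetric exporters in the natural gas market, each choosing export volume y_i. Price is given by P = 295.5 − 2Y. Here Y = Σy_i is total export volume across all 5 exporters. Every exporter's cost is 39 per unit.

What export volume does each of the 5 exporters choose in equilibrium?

A representative exporter's profit is π_i = y_i(295.5 − 2Y) − 39y_i, with Y = y_i + Σ_{j≠i} y_j.
First-order condition: 256.5 − 4y_i − 2Σ_{j≠i} y_j = 0.
Imposing symmetry (y_j = y for all j) turns Σ_{j≠i} y_j into 4y, so 256.5 = 12y and y = 21.375.

21.375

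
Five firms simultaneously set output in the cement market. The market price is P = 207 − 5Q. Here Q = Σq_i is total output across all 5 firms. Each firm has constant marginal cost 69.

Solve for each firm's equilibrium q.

4.6

A representative firm's profit is π_i = q_i(207 − 5Q) − 69q_i, with Q = q_i + Σ_{j≠i} q_j.
First-order condition: 138 − 10q_i − 5Σ_{j≠i} q_j = 0.
Imposing symmetry (q_j = q for all j) turns Σ_{j≠i} q_j into 4q, so 138 = 30q and q = 4.6.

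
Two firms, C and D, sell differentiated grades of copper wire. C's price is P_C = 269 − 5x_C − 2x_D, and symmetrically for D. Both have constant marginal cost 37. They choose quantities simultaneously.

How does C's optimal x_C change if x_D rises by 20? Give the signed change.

-4

Firm C's profit: π = x_C(269 − 5x_C − 2x_D) − 37x_C.
∂π/∂x_C = 232 − 10x_C − 2x_D = 0 ⇒ x_C = 23.2 − 0.2x_D.
The reaction-function slope is −0.2, so a 20-unit rise in x_D moves x_C by −0.2 × 20 = −4. C's best response falls — the actions are strategic substitutes.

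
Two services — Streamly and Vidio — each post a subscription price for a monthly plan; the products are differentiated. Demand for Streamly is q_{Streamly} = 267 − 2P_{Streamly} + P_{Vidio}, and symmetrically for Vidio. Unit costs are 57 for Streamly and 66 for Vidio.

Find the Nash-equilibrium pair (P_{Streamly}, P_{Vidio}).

128.2, 131.8

Streamly's profit: π = (P_{Streamly} − 57)(267 − 2P_{Streamly} + P_{Vidio}).
∂π/∂P_{Streamly} = 381 − 4P_{Streamly} + P_{Vidio} = 0 ⇒ P_{Streamly} = 95.25 + 0.25P_{Vidio}.
Similarly P_{Vidio} = 99.75 + 0.25P_{Streamly}.
Substituting the second reaction function into the first: P_{Streamly} = 95.25 + 0.25(99.75 + 0.25P_{Streamly}), which gives 0.9375P_{Streamly} = 120.1875 ⇒ P_{Streamly} = 128.2.
Then P_{Vidio} = 99.75 + 0.25·128.2 = 131.8.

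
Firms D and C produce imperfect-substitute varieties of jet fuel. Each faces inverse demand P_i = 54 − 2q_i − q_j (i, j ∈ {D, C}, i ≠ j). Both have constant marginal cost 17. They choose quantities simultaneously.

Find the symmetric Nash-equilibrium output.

7.4

Firm D's profit: π = q_D(54 − 2q_D − q_C) − 17q_D.
∂π/∂q_D = 37 − 4q_D − q_C = 0 ⇒ q_D = 9.25 − 0.25q_C.
By symmetry q_C = q_D; substituting into the reaction function, 1.25q_D = 9.25 and q_D = 7.4.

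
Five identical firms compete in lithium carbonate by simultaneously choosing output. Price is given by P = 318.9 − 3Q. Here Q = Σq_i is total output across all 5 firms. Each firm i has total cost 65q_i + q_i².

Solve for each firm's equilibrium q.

12.695

A representative firm's profit is π_i = q_i(318.9 − 3Q) − 65q_i − q_i², with Q = q_i + Σ_{j≠i} q_j.
First-order condition: 253.9 − 8q_i − 3Σ_{j≠i} q_j = 0.
Imposing symmetry (q_j = q for all j) turns Σ_{j≠i} q_j into 4q, so 253.9 = 20q and q = 12.695.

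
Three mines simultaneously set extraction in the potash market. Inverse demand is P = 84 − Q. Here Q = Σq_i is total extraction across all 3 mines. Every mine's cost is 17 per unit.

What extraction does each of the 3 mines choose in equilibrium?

A representative mine's profit is π_i = q_i(84 − Q) − 17q_i, with Q = q_i + Σ_{j≠i} q_j.
First-order condition: 67 − 2q_i − Σ_{j≠i} q_j = 0.
With identical mines, set every q_j = q: then 67 − 2q − 2q = 0, i.e. q = 67/4 = 16.75.

16.75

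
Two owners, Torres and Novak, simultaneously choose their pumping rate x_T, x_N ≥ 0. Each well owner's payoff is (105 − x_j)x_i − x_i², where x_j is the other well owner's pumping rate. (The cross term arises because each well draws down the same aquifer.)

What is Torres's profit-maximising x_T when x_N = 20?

Torres's payoff is (105 − x_N)x_T − x_T².
∂π/∂x_T = 105 − x_N − 2x_T = 0, so x_T = 52.5 − 0.5x_N.
At x_N = 20: x_T = 52.5 − 0.5·20 = 42.5.

42.5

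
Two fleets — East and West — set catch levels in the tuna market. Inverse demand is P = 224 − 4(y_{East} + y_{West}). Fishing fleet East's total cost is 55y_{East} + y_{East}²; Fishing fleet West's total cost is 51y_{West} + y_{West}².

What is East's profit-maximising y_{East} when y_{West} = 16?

Fishing fleet East's profit: π = y_{East}(224 − 4(y_{East} + y_{West})) − 55y_{East} − y_{East}².
∂π/∂y_{East} = 169 − 10y_{East} − 4y_{West} = 0, so y_{East} = 16.9 − 0.4y_{West}.
At y_{West} = 16: y_{East} = 16.9 − 0.4·16 = 10.5.

10.5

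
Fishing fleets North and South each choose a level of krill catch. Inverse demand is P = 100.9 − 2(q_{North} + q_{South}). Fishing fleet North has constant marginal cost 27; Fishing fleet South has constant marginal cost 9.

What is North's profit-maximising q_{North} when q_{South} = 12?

Fishing fleet North's profit: π = q_{North}(100.9 − 2(q_{North} + q_{South})) − 27q_{North}.
∂π/∂q_{North} = 73.9 − 4q_{North} − 2q_{South} = 0, so q_{North} = 18.475 − 0.5q_{South}.
At q_{South} = 12: q_{North} = 18.475 − 0.5·12 = 12.475.

12.475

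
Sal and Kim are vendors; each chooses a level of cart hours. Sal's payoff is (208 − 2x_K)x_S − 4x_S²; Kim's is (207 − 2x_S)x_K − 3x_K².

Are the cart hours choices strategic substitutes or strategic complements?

strategic substitutes

Expanding Sal's payoff: 208x_S − 2x_Kx_S − 4x_S².
∂π/∂x_S = 208 − 2x_K − 8x_S = 0, so x_S = 26 − 0.25x_K.
The best-response slope dx_S/dx_K = −0.25 < 0: the reaction function is downward-sloping, so the choices are strategic substitutes.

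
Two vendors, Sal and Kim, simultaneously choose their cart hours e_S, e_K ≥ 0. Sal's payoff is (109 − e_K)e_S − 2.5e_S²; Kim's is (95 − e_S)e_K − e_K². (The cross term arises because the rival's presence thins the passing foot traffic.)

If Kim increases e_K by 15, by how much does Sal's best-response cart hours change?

-3

Expanding Sal's payoff: 109e_S − e_Ke_S − 2.5e_S².
∂π/∂e_S = 109 − e_K − 5e_S = 0, so e_S = 21.8 − 0.2e_K.
The reaction-function slope is −0.2, so a 15-unit rise in e_K moves e_S by −0.2 × 15 = −3. Sal's best response falls — the actions are strategic substitutes.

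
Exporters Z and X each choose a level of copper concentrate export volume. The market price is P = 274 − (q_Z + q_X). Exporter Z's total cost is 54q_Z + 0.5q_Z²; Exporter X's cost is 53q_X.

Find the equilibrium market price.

141.6

Exporter Z's profit: π = q_Z(274 − (q_Z + q_X)) − 54q_Z − 0.5q_Z².
∂π/∂q_Z = 220 − 3q_Z − q_X = 0, so q_Z = 220/3 − (1/3)q_X.
For X: ∂π/∂q_X = 221 − 2q_X − q_Z = 0 ⇒ q_X = 110.5 − 0.5q_Z.
Solving the two reaction functions simultaneously: (1 − (−1/3)(−0.5))q_Z = 220/3 − (1/3)·110.5, so (5/6)q_Z = 36.5 and q_Z = 43.8.
Then q_X = 110.5 − 0.5·43.8 = 88.6.
Equilibrium price: P = 274 − 132.4 = 141.6.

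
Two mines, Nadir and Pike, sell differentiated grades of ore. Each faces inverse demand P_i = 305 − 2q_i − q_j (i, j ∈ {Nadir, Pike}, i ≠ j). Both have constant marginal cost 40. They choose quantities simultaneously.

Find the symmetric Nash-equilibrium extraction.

53

Mine Nadir's profit: π = q_{Nadir}(305 − 2q_{Nadir} − q_{Pike}) − 40q_{Nadir}.
∂π/∂q_{Nadir} = 265 − 4q_{Nadir} − q_{Pike} = 0 ⇒ q_{Nadir} = 66.25 − 0.25q_{Pike}.
Setting q_{Nadir} = q_{Pike} in the reaction function: q_{Nadir} = 66.25 − 0.25q_{Nadir}, so q_{Nadir} = 66.25 / 1.25 = 53.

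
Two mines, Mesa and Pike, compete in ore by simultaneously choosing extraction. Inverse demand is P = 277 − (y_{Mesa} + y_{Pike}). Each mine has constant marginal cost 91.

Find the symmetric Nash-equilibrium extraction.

62

Mine Mesa's profit: π = y_{Mesa}(277 − (y_{Mesa} + y_{Pike})) − 91y_{Mesa}.
∂π/∂y_{Mesa} = 186 − 2y_{Mesa} − y_{Pike} = 0, so y_{Mesa} = 93 − 0.5y_{Pike}.
Setting y_{Mesa} = y_{Pike} in the reaction function: y_{Mesa} = 93 − 0.5y_{Mesa}, so y_{Mesa} = 93 / 1.5 = 62.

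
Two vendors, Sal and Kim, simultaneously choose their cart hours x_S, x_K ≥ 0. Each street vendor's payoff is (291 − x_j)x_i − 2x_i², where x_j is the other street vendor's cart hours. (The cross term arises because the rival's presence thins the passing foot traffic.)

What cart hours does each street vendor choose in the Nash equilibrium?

58.2

Sal's payoff is (291 − x_K)x_S − 2x_S².
∂π/∂x_S = 291 − x_K − 4x_S = 0, so x_S = 72.75 − 0.25x_K.
The game is symmetric, so in equilibrium x_K = x_S: the reaction function gives 1.25x_S = 72.75, hence x_S = 58.2.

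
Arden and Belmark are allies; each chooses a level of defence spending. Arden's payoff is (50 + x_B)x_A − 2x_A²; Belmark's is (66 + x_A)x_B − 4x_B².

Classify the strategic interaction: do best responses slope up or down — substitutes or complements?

strategic complements

Expanding Arden's payoff: 50x_A + x_Bx_A − 2x_A².
∂π/∂x_A = 50 + x_B − 4x_A = 0, so x_A = 12.5 + 0.25x_B.
The best-response slope dx_A/dx_B = 0.25 > 0: the reaction function is upward-sloping, so the choices are strategic complements.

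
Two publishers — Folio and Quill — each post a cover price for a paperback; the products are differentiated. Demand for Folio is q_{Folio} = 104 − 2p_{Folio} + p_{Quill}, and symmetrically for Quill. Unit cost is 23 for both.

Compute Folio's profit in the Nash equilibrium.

1458

Folio's profit: π = (p_{Folio} − 23)(104 − 2p_{Folio} + p_{Quill}).
∂π/∂p_{Folio} = 150 − 4p_{Folio} + p_{Quill} = 0 ⇒ p_{Folio} = 37.5 + 0.25p_{Quill}.
The game is symmetric, so in equilibrium p_{Quill} = p_{Folio}: the reaction function gives 0.75p_{Folio} = 37.5, hence p_{Folio} = 50.
q_{Folio} = 104 − 2·50 + 50 = 54.
Profit = (50 − 23)·54 = 1458.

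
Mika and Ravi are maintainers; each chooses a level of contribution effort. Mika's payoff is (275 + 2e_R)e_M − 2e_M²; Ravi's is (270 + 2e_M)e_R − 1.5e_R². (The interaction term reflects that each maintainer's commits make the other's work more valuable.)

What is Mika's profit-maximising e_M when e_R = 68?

Expanding Mika's payoff: 275e_M + 2e_Re_M − 2e_M².
∂π/∂e_M = 275 + 2e_R − 4e_M = 0, so e_M = 68.75 + 0.5e_R.
At e_R = 68: e_M = 68.75 + 0.5·68 = 102.75.

102.75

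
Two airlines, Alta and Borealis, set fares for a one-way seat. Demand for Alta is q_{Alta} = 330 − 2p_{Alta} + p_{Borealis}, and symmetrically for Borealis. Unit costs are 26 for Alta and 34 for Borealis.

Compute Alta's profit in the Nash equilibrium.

20971.52

Alta's profit: π = (p_{Alta} − 26)(330 − 2p_{Alta} + p_{Borealis}).
∂π/∂p_{Alta} = 382 − 4p_{Alta} + p_{Borealis} = 0 ⇒ p_{Alta} = 95.5 + 0.25p_{Borealis}.
Similarly p_{Borealis} = 99.5 + 0.25p_{Alta}.
Plugging p_{Borealis} into Alta's best response: p_{Alta} = 95.5 + 0.25(99.5 + 0.25p_{Alta}) ⇒ 0.9375p_{Alta} = 120.375, so p_{Alta} = 128.4.
Then p_{Borealis} = 99.5 + 0.25·128.4 = 131.6.
q_{Alta} = 330 − 2·128.4 + 131.6 = 204.8.
Profit = (128.4 − 26)·204.8 = 20971.52.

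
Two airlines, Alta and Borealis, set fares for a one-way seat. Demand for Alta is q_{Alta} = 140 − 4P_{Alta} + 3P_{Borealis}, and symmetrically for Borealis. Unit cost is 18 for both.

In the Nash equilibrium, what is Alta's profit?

Alta's profit: π = (P_{Alta} − 18)(140 − 4P_{Alta} + 3P_{Borealis}).
∂π/∂P_{Alta} = 212 − 8P_{Alta} + 3P_{Borealis} = 0 ⇒ P_{Alta} = 26.5 + 0.375P_{Borealis}.
By symmetry P_{Borealis} = P_{Alta}; substituting into the reaction function, 0.625P_{Alta} = 26.5 and P_{Alta} = 42.4.
q_{Alta} = 140 − 4·42.4 + 3·42.4 = 97.6.
Profit = (42.4 − 18)·97.6 = 2381.44.

2381.44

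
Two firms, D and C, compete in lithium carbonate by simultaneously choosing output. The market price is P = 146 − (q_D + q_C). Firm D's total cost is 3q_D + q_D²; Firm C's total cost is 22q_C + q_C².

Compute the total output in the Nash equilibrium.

53.4

Firm D's profit: π = q_D(146 − (q_D + q_C)) − 3q_D − q_D².
∂π/∂q_D = 143 − 4q_D − q_C = 0, so q_D = 35.75 − 0.25q_C.
By the same steps for C: q_C = 31 − 0.25q_D.
Plugging q_C into D's best response: q_D = 35.75 − 0.25(31 − 0.25q_D) ⇒ 0.9375q_D = 28, so q_D = 448/15.
Then q_C = 31 − 0.25·(448/15) = 353/15.
Total output: 448/15 + 353/15 = 53.4.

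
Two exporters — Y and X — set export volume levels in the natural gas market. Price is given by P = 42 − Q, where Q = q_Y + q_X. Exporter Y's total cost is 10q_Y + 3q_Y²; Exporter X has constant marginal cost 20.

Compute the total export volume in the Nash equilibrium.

Exporter Y's profit: π = q_Y(42 − (q_Y + q_X)) − 10q_Y − 3q_Y².
∂π/∂q_Y = 32 − 8q_Y − q_X = 0, so q_Y = 4 − 0.125q_X.
For X: ∂π/∂q_X = 22 − 2q_X − q_Y = 0 ⇒ q_X = 11 − 0.5q_Y.
Substituting the second reaction function into the first: q_Y = 4 − 0.125(11 − 0.5q_Y), which gives 0.9375q_Y = 2.625 ⇒ q_Y = 2.8.
Then q_X = 11 − 0.5·2.8 = 9.6.
Total export volume: 2.8 + 9.6 = 12.4.

12.4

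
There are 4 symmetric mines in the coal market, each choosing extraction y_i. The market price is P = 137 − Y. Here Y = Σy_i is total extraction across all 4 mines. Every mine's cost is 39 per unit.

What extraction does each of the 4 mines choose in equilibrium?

A representative mine's profit is π_i = y_i(137 − Y) − 39y_i, with Y = y_i + Σ_{j≠i} y_j.
First-order condition: 98 − 2y_i − Σ_{j≠i} y_j = 0.
In a symmetric equilibrium every mine chooses the same y, so Σ_{j≠i} y_j = 3y. The condition becomes 98 − 5y = 0, giving y = 98/5 = 19.6.

19.6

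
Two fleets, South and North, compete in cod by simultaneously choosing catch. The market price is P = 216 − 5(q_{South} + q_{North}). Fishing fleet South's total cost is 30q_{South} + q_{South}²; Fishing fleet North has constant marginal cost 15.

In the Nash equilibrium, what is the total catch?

Fishing fleet South's profit: π = q_{South}(216 − 5(q_{South} + q_{North})) − 30q_{South} − q_{South}².
∂π/∂q_{South} = 186 − 12q_{South} − 5q_{North} = 0, so q_{South} = 15.5 − (5/12)q_{North}.
For North: ∂π/∂q_{North} = 201 − 10q_{North} − 5q_{South} = 0 ⇒ q_{North} = 20.1 − 0.5q_{South}.
Solving the two reaction functions simultaneously: (1 − (−5/12)(−0.5))q_{South} = 15.5 − (5/12)·20.1, so (19/24)q_{South} = 7.125 and q_{South} = 9.
Then q_{North} = 20.1 − 0.5·9 = 15.6.
Total catch: 9 + 15.6 = 24.6.

24.6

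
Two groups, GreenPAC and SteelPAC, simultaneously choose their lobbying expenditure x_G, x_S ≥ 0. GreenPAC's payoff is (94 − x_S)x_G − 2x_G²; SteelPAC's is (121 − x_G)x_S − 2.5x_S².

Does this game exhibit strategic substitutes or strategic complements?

Expanding GreenPAC's payoff: 94x_G − x_Sx_G − 2x_G².
∂π/∂x_G = 94 − x_S − 4x_G = 0, so x_G = 23.5 − 0.25x_S.
The best-response slope dx_G/dx_S = −0.25 < 0: the reaction function is downward-sloping, so the choices are strategic substitutes.

strategic substitutes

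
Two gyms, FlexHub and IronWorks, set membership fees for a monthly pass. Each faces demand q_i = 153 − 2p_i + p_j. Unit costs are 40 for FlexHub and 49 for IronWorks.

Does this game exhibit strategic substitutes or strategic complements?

FlexHub's profit: π = (p_{FlexHub} − 40)(153 − 2p_{FlexHub} + p_{IronWorks}).
∂π/∂p_{FlexHub} = 233 − 4p_{FlexHub} + p_{IronWorks} = 0 ⇒ p_{FlexHub} = 58.25 + 0.25p_{IronWorks}.
The best-response slope dp_{FlexHub}/dp_{IronWorks} = 0.25 > 0: the reaction function is upward-sloping, so the choices are strategic complements.

strategic complements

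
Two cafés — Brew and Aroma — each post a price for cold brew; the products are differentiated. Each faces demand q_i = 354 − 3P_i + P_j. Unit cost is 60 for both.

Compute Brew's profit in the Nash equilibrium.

6570.72

Brew's profit: π = (P_{Brew} − 60)(354 − 3P_{Brew} + P_{Aroma}).
∂π/∂P_{Brew} = 534 − 6P_{Brew} + P_{Aroma} = 0 ⇒ P_{Brew} = 89 + (1/6)P_{Aroma}.
The game is symmetric, so in equilibrium P_{Aroma} = P_{Brew}: the reaction function gives (5/6)P_{Brew} = 89, hence P_{Brew} = 106.8.
q_{Brew} = 354 − 3·106.8 + 106.8 = 140.4.
Profit = (106.8 − 60)·140.4 = 6570.72.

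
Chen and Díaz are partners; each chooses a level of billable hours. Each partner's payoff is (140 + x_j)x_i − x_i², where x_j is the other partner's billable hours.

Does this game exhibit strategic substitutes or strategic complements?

Chen's payoff is (140 + x_D)x_C − x_C².
∂π/∂x_C = 140 + x_D − 2x_C = 0, so x_C = 70 + 0.5x_D.
The best-response slope dx_C/dx_D = 0.5 > 0: the reaction function is upward-sloping, so the choices are strategic complements.

strategic complements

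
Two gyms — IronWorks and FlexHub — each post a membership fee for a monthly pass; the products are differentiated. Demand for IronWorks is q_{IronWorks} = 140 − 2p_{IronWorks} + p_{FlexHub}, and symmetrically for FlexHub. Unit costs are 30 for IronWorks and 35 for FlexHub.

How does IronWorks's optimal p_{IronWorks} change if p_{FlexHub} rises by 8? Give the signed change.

IronWorks's profit: π = (p_{IronWorks} − 30)(140 − 2p_{IronWorks} + p_{FlexHub}).
∂π/∂p_{IronWorks} = 200 − 4p_{IronWorks} + p_{FlexHub} = 0 ⇒ p_{IronWorks} = 50 + 0.25p_{FlexHub}.
The reaction-function slope is 0.25, so an 8-unit rise in p_{FlexHub} moves p_{IronWorks} by 0.25 × 8 = 2. IronWorks's best response rises — the actions are strategic complements.

2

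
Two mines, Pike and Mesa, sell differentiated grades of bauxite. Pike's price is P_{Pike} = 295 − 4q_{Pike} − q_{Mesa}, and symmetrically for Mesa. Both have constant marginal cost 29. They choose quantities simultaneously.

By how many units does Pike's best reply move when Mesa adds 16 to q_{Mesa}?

-2

Mine Pike's profit: π = q_{Pike}(295 − 4q_{Pike} − q_{Mesa}) − 29q_{Pike}.
∂π/∂q_{Pike} = 266 − 8q_{Pike} − q_{Mesa} = 0 ⇒ q_{Pike} = 33.25 − 0.125q_{Mesa}.
The reaction-function slope is −0.125, so a 16-unit rise in q_{Mesa} moves q_{Pike} by −0.125 × 16 = −2. Pike's best response falls — the actions are strategic substitutes.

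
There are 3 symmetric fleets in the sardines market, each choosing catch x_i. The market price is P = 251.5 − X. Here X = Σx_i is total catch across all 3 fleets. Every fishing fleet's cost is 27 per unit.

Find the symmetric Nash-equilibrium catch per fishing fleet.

A representative fishing fleet's profit is π_i = x_i(251.5 − X) − 27x_i, with X = x_i + Σ_{j≠i} x_j.
First-order condition: 224.5 − 2x_i − Σ_{j≠i} x_j = 0.
With identical fishing fleets, set every x_j = x: then 224.5 − 2x − 2x = 0, i.e. x = 224.5/4 = 56.125.

56.125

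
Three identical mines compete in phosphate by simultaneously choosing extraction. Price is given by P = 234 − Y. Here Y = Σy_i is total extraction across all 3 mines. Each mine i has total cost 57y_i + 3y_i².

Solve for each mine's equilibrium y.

A representative mine's profit is π_i = y_i(234 − Y) − 57y_i − 3y_i², with Y = y_i + Σ_{j≠i} y_j.
First-order condition: 177 − 8y_i − Σ_{j≠i} y_j = 0.
Imposing symmetry (y_j = y for all j) turns Σ_{j≠i} y_j into 2y, so 177 = 10y and y = 17.7.

17.7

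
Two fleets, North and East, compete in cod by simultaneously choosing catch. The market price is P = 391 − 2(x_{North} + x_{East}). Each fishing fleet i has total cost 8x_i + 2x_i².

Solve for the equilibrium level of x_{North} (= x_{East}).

38.3

Fishing fleet North's profit: π = x_{North}(391 − 2(x_{North} + x_{East})) − 8x_{North} − 2x_{North}².
∂π/∂x_{North} = 383 − 8x_{North} − 2x_{East} = 0, so x_{North} = 47.875 − 0.25x_{East}.
Setting x_{North} = x_{East} in the reaction function: x_{North} = 47.875 − 0.25x_{North}, so x_{North} = 47.875 / 1.25 = 38.3.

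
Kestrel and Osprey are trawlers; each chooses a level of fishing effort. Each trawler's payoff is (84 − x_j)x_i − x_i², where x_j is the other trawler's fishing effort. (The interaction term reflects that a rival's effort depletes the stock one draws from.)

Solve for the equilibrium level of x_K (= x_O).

Kestrel's payoff is (84 − x_O)x_K − x_K².
∂π/∂x_K = 84 − x_O − 2x_K = 0, so x_K = 42 − 0.5x_O.
By symmetry x_O = x_K; substituting into the reaction function, 1.5x_K = 42 and x_K = 28.

28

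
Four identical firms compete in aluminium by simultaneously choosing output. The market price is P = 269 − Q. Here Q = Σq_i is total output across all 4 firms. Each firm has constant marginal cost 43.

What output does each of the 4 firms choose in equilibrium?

A representative firm's profit is π_i = q_i(269 − Q) − 43q_i, with Q = q_i + Σ_{j≠i} q_j.
First-order condition: 226 − 2q_i − Σ_{j≠i} q_j = 0.
In a symmetric equilibrium every firm chooses the same q, so Σ_{j≠i} q_j = 3q. The condition becomes 226 − 5q = 0, giving q = 226/5 = 45.2.

45.2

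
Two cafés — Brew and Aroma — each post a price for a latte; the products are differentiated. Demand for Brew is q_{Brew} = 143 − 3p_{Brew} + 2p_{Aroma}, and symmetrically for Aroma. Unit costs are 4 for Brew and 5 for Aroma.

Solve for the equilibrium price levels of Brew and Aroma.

Brew's profit: π = (p_{Brew} − 4)(143 − 3p_{Brew} + 2p_{Aroma}).
∂π/∂p_{Brew} = 155 − 6p_{Brew} + 2p_{Aroma} = 0 ⇒ p_{Brew} = 155/6 + (1/3)p_{Aroma}.
Similarly p_{Aroma} = 79/3 + (1/3)p_{Brew}.
Substituting the second reaction function into the first: p_{Brew} = 155/6 + (1/3)(79/3 + (1/3)p_{Brew}), which gives (8/9)p_{Brew} = 623/18 ⇒ p_{Brew} = 38.9375.
Then p_{Aroma} = 79/3 + (1/3)·38.9375 = 39.3125.

38.9375, 39.3125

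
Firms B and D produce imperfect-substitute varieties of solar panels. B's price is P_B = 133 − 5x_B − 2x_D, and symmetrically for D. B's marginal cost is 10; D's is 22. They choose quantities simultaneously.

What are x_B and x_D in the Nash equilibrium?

Firm B's profit: π = x_B(133 − 5x_B − 2x_D) − 10x_B.
∂π/∂x_B = 123 − 10x_B − 2x_D = 0 ⇒ x_B = 12.3 − 0.2x_D.
Similarly x_D = 11.1 − 0.2x_B.
Substituting the second reaction function into the first: x_B = 12.3 − 0.2(11.1 − 0.2x_B), which gives 0.96x_B = 10.08 ⇒ x_B = 10.5.
Then x_D = 11.1 − 0.2·10.5 = 9.

10.5, 9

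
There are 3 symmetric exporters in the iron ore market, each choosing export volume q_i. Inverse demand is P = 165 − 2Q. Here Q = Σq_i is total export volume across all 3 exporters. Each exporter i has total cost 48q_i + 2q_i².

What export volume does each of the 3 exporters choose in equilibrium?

A representative exporter's profit is π_i = q_i(165 − 2Q) − 48q_i − 2q_i², with Q = q_i + Σ_{j≠i} q_j.
First-order condition: 117 − 8q_i − 2Σ_{j≠i} q_j = 0.
Imposing symmetry (q_j = q for all j) turns Σ_{j≠i} q_j into 2q, so 117 = 12q and q = 9.75.

9.75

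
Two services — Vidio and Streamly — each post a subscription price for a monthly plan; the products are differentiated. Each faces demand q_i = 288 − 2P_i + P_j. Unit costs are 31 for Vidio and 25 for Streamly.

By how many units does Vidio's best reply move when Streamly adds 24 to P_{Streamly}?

Vidio's profit: π = (P_{Vidio} − 31)(288 − 2P_{Vidio} + P_{Streamly}).
∂π/∂P_{Vidio} = 350 − 4P_{Vidio} + P_{Streamly} = 0 ⇒ P_{Vidio} = 87.5 + 0.25P_{Streamly}.
The reaction-function slope is 0.25, so a 24-unit rise in P_{Streamly} moves P_{Vidio} by 0.25 × 24 = 6. Vidio's best response rises — the actions are strategic complements.

6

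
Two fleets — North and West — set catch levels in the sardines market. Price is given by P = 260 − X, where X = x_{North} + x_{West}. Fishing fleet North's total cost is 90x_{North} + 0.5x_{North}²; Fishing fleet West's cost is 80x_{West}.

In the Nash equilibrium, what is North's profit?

1536

Fishing fleet North's profit: π = x_{North}(260 − (x_{North} + x_{West})) − 90x_{North} − 0.5x_{North}².
∂π/∂x_{North} = 170 − 3x_{North} − x_{West} = 0, so x_{North} = 170/3 − (1/3)x_{West}.
For West: ∂π/∂x_{West} = 180 − 2x_{West} − x_{North} = 0 ⇒ x_{West} = 90 − 0.5x_{North}.
Plugging x_{West} into North's best response: x_{North} = 170/3 − (1/3)(90 − 0.5x_{North}) ⇒ (5/6)x_{North} = 80/3, so x_{North} = 32.
Then x_{West} = 90 − 0.5·32 = 74.
Price P = 260 − 106 = 154.
North's profit: (154 − 90)·32 − 0.5(32)² = 1536.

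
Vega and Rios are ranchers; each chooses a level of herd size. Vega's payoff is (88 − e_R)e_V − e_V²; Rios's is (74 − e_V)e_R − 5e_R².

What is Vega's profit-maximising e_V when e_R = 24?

32

Expanding Vega's payoff: 88e_V − e_Re_V − e_V².
∂π/∂e_V = 88 − e_R − 2e_V = 0, so e_V = 44 − 0.5e_R.
At e_R = 24: e_V = 44 − 0.5·24 = 32.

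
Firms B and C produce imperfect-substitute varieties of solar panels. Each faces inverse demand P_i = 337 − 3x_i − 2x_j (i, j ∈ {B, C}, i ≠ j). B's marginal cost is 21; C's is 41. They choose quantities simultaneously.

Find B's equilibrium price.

Firm B's profit: π = x_B(337 − 3x_B − 2x_C) − 21x_B.
∂π/∂x_B = 316 − 6x_B − 2x_C = 0 ⇒ x_B = 158/3 − (1/3)x_C.
Similarly x_C = 148/3 − (1/3)x_B.
Substituting the second reaction function into the first: x_B = 158/3 − (1/3)(148/3 − (1/3)x_B), which gives (8/9)x_B = 326/9 ⇒ x_B = 40.75.
Then x_C = 148/3 − (1/3)·40.75 = 35.75.
P_B = 337 − 3·40.75 − 2·35.75 = 143.25.

143.25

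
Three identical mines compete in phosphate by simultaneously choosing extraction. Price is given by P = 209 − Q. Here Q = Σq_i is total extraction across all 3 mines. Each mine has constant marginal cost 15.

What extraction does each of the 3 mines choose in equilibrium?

A representative mine's profit is π_i = q_i(209 − Q) − 15q_i, with Q = q_i + Σ_{j≠i} q_j.
First-order condition: 194 − 2q_i − Σ_{j≠i} q_j = 0.
In a symmetric equilibrium every mine chooses the same q, so Σ_{j≠i} q_j = 2q. The condition becomes 194 − 4q = 0, giving q = 194/4 = 48.5.

48.5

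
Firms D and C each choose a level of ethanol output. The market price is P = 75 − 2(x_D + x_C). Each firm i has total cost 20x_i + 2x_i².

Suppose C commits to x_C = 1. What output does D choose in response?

6.625

Firm D's profit: π = x_D(75 − 2(x_D + x_C)) − 20x_D − 2x_D².
∂π/∂x_D = 55 − 8x_D − 2x_C = 0, so x_D = 6.875 − 0.25x_C.
At x_C = 1: x_D = 6.875 − 0.25·1 = 6.625.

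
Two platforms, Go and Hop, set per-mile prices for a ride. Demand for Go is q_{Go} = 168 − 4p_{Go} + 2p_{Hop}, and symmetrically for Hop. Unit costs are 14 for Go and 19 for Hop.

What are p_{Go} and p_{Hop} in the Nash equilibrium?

Go's profit: π = (p_{Go} − 14)(168 − 4p_{Go} + 2p_{Hop}).
∂π/∂p_{Go} = 224 − 8p_{Go} + 2p_{Hop} = 0 ⇒ p_{Go} = 28 + 0.25p_{Hop}.
Similarly p_{Hop} = 30.5 + 0.25p_{Go}.
Substituting the second reaction function into the first: p_{Go} = 28 + 0.25(30.5 + 0.25p_{Go}), which gives 0.9375p_{Go} = 35.625 ⇒ p_{Go} = 38.
Then p_{Hop} = 30.5 + 0.25·38 = 40.

38, 40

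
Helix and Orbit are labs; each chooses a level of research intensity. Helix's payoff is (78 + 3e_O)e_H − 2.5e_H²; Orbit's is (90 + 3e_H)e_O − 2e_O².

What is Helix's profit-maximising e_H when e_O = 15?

24.6

Expanding Helix's payoff: 78e_H + 3e_Oe_H − 2.5e_H².
∂π/∂e_H = 78 + 3e_O − 5e_H = 0, so e_H = 15.6 + 0.6e_O.
At e_O = 15: e_H = 15.6 + 0.6·15 = 24.6.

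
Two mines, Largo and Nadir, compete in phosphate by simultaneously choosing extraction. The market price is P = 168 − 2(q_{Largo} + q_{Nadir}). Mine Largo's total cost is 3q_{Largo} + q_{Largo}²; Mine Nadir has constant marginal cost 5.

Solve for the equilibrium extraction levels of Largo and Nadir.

16.7, 32.4

Mine Largo's profit: π = q_{Largo}(168 − 2(q_{Largo} + q_{Nadir})) − 3q_{Largo} − q_{Largo}².
∂π/∂q_{Largo} = 165 − 6q_{Largo} − 2q_{Nadir} = 0, so q_{Largo} = 27.5 − (1/3)q_{Nadir}.
For Nadir: ∂π/∂q_{Nadir} = 163 − 4q_{Nadir} − 2q_{Largo} = 0 ⇒ q_{Nadir} = 40.75 − 0.5q_{Largo}.
Substituting the second reaction function into the first: q_{Largo} = 27.5 − (1/3)(40.75 − 0.5q_{Largo}), which gives (5/6)q_{Largo} = 167/12 ⇒ q_{Largo} = 16.7.
Then q_{Nadir} = 40.75 − 0.5·16.7 = 32.4.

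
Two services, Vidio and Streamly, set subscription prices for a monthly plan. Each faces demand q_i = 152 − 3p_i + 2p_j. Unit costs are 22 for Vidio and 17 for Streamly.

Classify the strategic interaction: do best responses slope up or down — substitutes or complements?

Vidio's profit: π = (p_{Vidio} − 22)(152 − 3p_{Vidio} + 2p_{Streamly}).
∂π/∂p_{Vidio} = 218 − 6p_{Vidio} + 2p_{Streamly} = 0 ⇒ p_{Vidio} = 109/3 + (1/3)p_{Streamly}.
The best-response slope dp_{Vidio}/dp_{Streamly} = 1/3 > 0: the reaction function is upward-sloping, so the choices are strategic complements.

strategic complements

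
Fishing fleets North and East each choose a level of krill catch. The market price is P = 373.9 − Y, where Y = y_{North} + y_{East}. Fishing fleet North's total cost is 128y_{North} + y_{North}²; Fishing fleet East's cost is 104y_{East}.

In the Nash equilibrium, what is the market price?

Fishing fleet North's profit: π = y_{North}(373.9 − (y_{North} + y_{East})) − 128y_{North} − y_{North}².
∂π/∂y_{North} = 245.9 − 4y_{North} − y_{East} = 0, so y_{North} = 61.475 − 0.25y_{East}.
For East: ∂π/∂y_{East} = 269.9 − 2y_{East} − y_{North} = 0 ⇒ y_{East} = 134.95 − 0.5y_{North}.
Solving the two reaction functions simultaneously: (1 − (−0.25)(−0.5))y_{North} = 61.475 − 0.25·134.95, so 0.875y_{North} = 27.7375 and y_{North} = 31.7.
Then y_{East} = 134.95 − 0.5·31.7 = 119.1.
Equilibrium price: P = 373.9 − 150.8 = 223.1.

223.1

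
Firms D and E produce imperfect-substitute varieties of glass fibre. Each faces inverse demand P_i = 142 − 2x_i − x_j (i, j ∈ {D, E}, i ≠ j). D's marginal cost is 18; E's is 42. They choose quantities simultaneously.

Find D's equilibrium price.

Firm D's profit: π = x_D(142 − 2x_D − x_E) − 18x_D.
∂π/∂x_D = 124 − 4x_D − x_E = 0 ⇒ x_D = 31 − 0.25x_E.
Similarly x_E = 25 − 0.25x_D.
Solving the two reaction functions simultaneously: (1 − (−0.25)(−0.25))x_D = 31 − 0.25·25, so 0.9375x_D = 24.75 and x_D = 26.4.
Then x_E = 25 − 0.25·26.4 = 18.4.
P_D = 142 − 2·26.4 − 18.4 = 70.8.

70.8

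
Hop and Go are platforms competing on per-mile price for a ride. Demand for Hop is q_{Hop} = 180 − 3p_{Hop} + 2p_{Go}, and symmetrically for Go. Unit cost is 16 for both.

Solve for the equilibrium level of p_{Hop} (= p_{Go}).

57

Hop's profit: π = (p_{Hop} − 16)(180 − 3p_{Hop} + 2p_{Go}).
∂π/∂p_{Hop} = 228 − 6p_{Hop} + 2p_{Go} = 0 ⇒ p_{Hop} = 38 + (1/3)p_{Go}.
By symmetry p_{Go} = p_{Hop}; substituting into the reaction function, (2/3)p_{Hop} = 38 and p_{Hop} = 57.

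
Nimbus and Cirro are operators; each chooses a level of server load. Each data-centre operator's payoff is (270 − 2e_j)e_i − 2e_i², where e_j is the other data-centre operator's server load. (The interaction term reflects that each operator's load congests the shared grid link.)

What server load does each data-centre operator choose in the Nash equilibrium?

Nimbus's payoff is (270 − 2e_C)e_N − 2e_N².
∂π/∂e_N = 270 − 2e_C − 4e_N = 0, so e_N = 67.5 − 0.5e_C.
Setting e_N = e_C in the reaction function: e_N = 67.5 − 0.5e_N, so e_N = 67.5 / 1.5 = 45.

45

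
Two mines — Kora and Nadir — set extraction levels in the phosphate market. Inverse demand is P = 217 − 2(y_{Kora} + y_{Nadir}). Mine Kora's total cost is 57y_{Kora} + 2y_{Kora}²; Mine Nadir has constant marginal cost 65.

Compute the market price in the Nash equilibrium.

129

Mine Kora's profit: π = y_{Kora}(217 − 2(y_{Kora} + y_{Nadir})) − 57y_{Kora} − 2y_{Kora}².
∂π/∂y_{Kora} = 160 − 8y_{Kora} − 2y_{Nadir} = 0, so y_{Kora} = 20 − 0.25y_{Nadir}.
For Nadir: ∂π/∂y_{Nadir} = 152 − 4y_{Nadir} − 2y_{Kora} = 0 ⇒ y_{Nadir} = 38 − 0.5y_{Kora}.
Substituting the second reaction function into the first: y_{Kora} = 20 − 0.25(38 − 0.5y_{Kora}), which gives 0.875y_{Kora} = 10.5 ⇒ y_{Kora} = 12.
Then y_{Nadir} = 38 − 0.5·12 = 32.
Equilibrium price: P = 217 − 2·44 = 129.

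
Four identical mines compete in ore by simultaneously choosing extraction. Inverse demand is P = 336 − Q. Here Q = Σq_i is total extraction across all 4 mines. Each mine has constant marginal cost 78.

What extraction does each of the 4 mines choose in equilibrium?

A representative mine's profit is π_i = q_i(336 − Q) − 78q_i, with Q = q_i + Σ_{j≠i} q_j.
First-order condition: 258 − 2q_i − Σ_{j≠i} q_j = 0.
With identical mines, set every q_j = q: then 258 − 2q − 3q = 0, i.e. q = 258/5 = 51.6.

51.6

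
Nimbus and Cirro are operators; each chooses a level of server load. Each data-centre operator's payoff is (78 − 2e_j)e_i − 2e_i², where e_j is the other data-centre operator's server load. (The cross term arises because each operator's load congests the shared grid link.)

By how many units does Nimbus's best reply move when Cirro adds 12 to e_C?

Nimbus's payoff is (78 − 2e_C)e_N − 2e_N².
∂π/∂e_N = 78 − 2e_C − 4e_N = 0, so e_N = 19.5 − 0.5e_C.
The reaction-function slope is −0.5, so a 12-unit rise in e_C moves e_N by −0.5 × 12 = −6. Nimbus's best response falls — the actions are strategic substitutes.

-6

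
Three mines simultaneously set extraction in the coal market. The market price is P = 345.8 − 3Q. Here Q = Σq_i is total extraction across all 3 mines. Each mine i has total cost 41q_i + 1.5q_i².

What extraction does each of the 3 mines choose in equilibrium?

20.32

A representative mine's profit is π_i = q_i(345.8 − 3Q) − 41q_i − 1.5q_i², with Q = q_i + Σ_{j≠i} q_j.
First-order condition: 304.8 − 9q_i − 3Σ_{j≠i} q_j = 0.
In a symmetric equilibrium every mine chooses the same q, so Σ_{j≠i} q_j = 2q. The condition becomes 304.8 − 15q = 0, giving q = 304.8/15 = 20.32.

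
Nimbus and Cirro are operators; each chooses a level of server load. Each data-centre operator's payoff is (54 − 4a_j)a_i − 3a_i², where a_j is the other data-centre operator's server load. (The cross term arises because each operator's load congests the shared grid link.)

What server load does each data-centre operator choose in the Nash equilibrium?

Nimbus's payoff is (54 − 4a_C)a_N − 3a_N².
∂π/∂a_N = 54 − 4a_C − 6a_N = 0, so a_N = 9 − (2/3)a_C.
By symmetry a_C = a_N; substituting into the reaction function, (5/3)a_N = 9 and a_N = 5.4.

5.4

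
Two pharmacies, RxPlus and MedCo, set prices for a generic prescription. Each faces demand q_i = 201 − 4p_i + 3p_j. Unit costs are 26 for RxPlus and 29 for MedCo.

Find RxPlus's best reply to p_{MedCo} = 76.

66.625

RxPlus's profit: π = (p_{RxPlus} − 26)(201 − 4p_{RxPlus} + 3p_{MedCo}).
∂π/∂p_{RxPlus} = 305 − 8p_{RxPlus} + 3p_{MedCo} = 0 ⇒ p_{RxPlus} = 38.125 + 0.375p_{MedCo}.
At p_{MedCo} = 76: p_{RxPlus} = 38.125 + 0.375·76 = 66.625.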